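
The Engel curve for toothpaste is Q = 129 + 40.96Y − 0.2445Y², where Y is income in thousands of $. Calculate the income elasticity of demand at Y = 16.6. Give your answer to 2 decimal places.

At Y = 16.6: Q = 741.5616.
dQ/dY = 40.96 − 0.489Y = 32.84260.
η = (dQ/dY)·(Y/Q) = 32.84260 × (16.6/741.5616) = 0.74.

0.74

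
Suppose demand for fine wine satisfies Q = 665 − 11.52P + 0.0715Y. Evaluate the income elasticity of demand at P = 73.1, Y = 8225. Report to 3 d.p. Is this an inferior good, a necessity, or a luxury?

1.431 (luxury)

At P = 73.1, Y = 8225: Q = 410.976.
Holding P constant, ∂Q/∂Y = 0.0715.
η_Y = (∂Q/∂Y)·(Y/Q) = 0.0715 × (8225/410.976) = 1.431.
Since η > 1, this is a luxury.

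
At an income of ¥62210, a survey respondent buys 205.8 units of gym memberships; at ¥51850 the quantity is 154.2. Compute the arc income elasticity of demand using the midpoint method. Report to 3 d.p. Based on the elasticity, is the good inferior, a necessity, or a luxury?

1.578 (luxury)

ΔQ = 154.2 − 205.8 = -51.6; midpoint Q̄ = (205.8 + 154.2)/2 = 180.
ΔI = 51850 − 62210 = -10360; midpoint Ī = (62210 + 51850)/2 = 57030.
η = (ΔQ/Q̄) ÷ (ΔI/Ī) = (-51.6/180) ÷ (-10360/57030) = 1.578.
η > 1 ⇒ luxury.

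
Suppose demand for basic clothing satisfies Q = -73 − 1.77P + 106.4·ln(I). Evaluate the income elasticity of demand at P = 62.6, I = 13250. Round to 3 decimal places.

At P = 62.6, I = 13250: Q = 826.121.
Holding P constant, ∂Q/∂I = 106.4/I = 0.00803019.
η_I = (∂Q/∂I)·(I/Q) = 0.00803019 × (13250/826.121) = 0.129.

0.129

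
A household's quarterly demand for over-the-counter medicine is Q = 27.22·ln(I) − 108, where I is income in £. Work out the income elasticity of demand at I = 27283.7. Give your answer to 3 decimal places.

At I = 27283.7: Q = 170.026.
dQ/dI = 27.22/I = 0.000997665 at this income.
η = (dQ/dI)·(I/Q) = 0.000997665 × (27283.7/170.026) = 0.160.

0.160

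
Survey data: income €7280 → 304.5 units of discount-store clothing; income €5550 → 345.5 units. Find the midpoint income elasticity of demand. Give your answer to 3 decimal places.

-0.468

ΔQ = 345.5 − 304.5 = 41; midpoint Q̄ = (304.5 + 345.5)/2 = 325.
ΔI = 5550 − 7280 = -1730; midpoint Ī = (7280 + 5550)/2 = 6415.
η = (ΔQ/Q̄) ÷ (ΔI/Ī) = (41/325) ÷ (-1730/6415) = -0.468.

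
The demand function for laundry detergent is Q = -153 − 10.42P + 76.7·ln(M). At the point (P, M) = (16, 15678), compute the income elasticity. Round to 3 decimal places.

At P = 16, M = 15678: Q = 421.203.
Holding P constant, ∂Q/∂M = 76.7/M = 0.00489221.
η_M = (∂Q/∂M)·(M/Q) = 0.00489221 × (15678/421.203) = 0.182.

0.182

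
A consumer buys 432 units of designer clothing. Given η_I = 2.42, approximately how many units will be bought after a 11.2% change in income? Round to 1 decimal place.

%ΔQ ≈ η × %ΔI = 2.42 × 11.2% = 27.104%.
New Q ≈ 432 × (1 + 0.27104) = 549.1.

549.1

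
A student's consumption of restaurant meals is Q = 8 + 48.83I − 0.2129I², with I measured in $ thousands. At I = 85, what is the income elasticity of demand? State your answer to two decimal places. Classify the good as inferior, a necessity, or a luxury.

At I = 85: Q = 2620.3475.
dQ/dI = 48.83 − 0.4258I = 12.63700.
η = (dQ/dI)·(I/Q) = 12.63700 × (85/2620.3475) = 0.41.
0 < η < 1 ⇒ necessity.

0.41 (necessity)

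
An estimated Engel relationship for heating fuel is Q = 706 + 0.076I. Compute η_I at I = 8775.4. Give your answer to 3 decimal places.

0.486

At I = 8775.4: Q = 1372.930.
dQ/dI = 0.076.
η = (dQ/dI)·(I/Q) = 0.076 × (8775.4/1372.930) = 0.486.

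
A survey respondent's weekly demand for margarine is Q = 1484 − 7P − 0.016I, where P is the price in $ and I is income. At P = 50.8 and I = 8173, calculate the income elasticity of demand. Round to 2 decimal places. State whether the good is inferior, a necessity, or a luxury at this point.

-0.13 (inferior good)

At P = 50.8, I = 8173: Q = 997.632.
Holding P constant, ∂Q/∂I = −0.016.
η_I = (∂Q/∂I)·(I/Q) = -0.016 × (8173/997.632) = -0.13.
Since η < 0, this is an inferior good.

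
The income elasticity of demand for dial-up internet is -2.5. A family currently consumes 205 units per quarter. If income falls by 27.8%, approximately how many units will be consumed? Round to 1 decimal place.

%ΔQ ≈ η × %ΔI = -2.5 × (-27.8%) = 69.5%.
New Q ≈ 205 × (1 + 0.695) = 347.5.

347.5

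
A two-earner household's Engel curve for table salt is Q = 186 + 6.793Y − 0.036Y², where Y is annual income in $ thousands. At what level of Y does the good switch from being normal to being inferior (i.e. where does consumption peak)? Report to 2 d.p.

94.35

dQ/dY = 6.793 − 0.072Y.
The good is inferior where dQ/dY < 0. Setting dQ/dY = 0 gives Y = 6.793 / 0.072 = 94.35.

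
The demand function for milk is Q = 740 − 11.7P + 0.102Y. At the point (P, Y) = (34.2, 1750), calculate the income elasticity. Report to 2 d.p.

At P = 34.2, Y = 1750: Q = 518.360.
Holding P constant, ∂Q/∂Y = 0.102.
η_Y = (∂Q/∂Y)·(Y/Q) = 0.102 × (1750/518.360) = 0.34.

0.34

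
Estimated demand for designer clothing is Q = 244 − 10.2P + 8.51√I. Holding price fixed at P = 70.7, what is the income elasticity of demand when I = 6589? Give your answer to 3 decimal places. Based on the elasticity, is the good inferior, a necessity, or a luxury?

At P = 70.7, I = 6589: Q = 213.639.
Holding P constant, ∂Q/∂I = 8.51/(2√I) = 0.0524191.
η_I = (∂Q/∂I)·(I/Q) = 0.0524191 × (6589/213.639) = 1.617.
Since η > 1, this is a luxury.

1.617 (luxury)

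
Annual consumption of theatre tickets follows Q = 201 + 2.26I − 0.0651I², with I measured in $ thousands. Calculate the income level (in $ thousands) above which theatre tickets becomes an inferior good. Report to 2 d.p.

dQ/dI = 2.26 − 0.1302I.
The good is inferior where dQ/dI < 0. Setting dQ/dI = 0 gives I = 2.26 / 0.1302 = 17.36.

17.36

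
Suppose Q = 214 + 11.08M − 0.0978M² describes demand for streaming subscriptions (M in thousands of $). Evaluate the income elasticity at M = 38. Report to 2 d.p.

0.28

At M = 38: Q = 493.8168.
dQ/dM = 11.08 − 0.1956M = 3.64720.
η = (dQ/dM)·(M/Q) = 3.64720 × (38/493.8168) = 0.28.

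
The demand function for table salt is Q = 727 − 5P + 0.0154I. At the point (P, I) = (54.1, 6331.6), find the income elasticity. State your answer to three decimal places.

At P = 54.1, I = 6331.6: Q = 554.007.
Holding P constant, ∂Q/∂I = 0.0154.
η_I = (∂Q/∂I)·(I/Q) = 0.0154 × (6331.6/554.007) = 0.176.

0.176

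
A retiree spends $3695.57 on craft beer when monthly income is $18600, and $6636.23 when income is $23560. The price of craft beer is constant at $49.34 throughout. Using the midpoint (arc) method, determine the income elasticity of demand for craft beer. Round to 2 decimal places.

2.42

With a constant price, Q₁ = 3695.57/49.34 = 74.900 and Q₂ = 6636.23/49.34 = 134.500 (equivalently, work directly with expenditure since P cancels).
Midpoint %ΔQ = (6636.23 − 3695.57)/5165.90 = 0.56924; midpoint %ΔI = (23560 − 18600)/21080 = 0.23529.
η = 0.56924 / 0.23529 = 2.42.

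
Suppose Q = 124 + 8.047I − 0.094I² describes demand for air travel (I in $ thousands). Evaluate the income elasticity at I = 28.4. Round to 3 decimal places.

At I = 28.4: Q = 276.7182.
dQ/dI = 8.047 − 0.188I = 2.70780.
η = (dQ/dI)·(I/Q) = 2.70780 × (28.4/276.7182) = 0.278.

0.278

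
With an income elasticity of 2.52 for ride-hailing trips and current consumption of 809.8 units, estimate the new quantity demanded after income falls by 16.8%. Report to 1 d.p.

467.0

%ΔQ ≈ η × %ΔI = 2.52 × (-16.8%) = -42.336%.
New Q ≈ 809.8 × (1 − 0.42336) = 467.0.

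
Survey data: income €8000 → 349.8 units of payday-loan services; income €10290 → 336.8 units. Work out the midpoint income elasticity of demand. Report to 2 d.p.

ΔQ = 336.8 − 349.8 = -13; midpoint Q̄ = (349.8 + 336.8)/2 = 343.3.
ΔI = 10290 − 8000 = 2290; midpoint Ī = (8000 + 10290)/2 = 9145.
η = (ΔQ/Q̄) ÷ (ΔI/Ī) = (-13/343.3) ÷ (2290/9145) = -0.15.

-0.15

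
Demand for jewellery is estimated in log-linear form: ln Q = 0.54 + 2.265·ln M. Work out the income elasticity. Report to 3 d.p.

In a log-linear demand, the coefficient on ln M is the income elasticity.
So η = 2.265.

2.265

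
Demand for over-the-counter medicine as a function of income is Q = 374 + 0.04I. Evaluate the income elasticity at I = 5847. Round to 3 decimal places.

0.385

At I = 5847: Q = 607.880.
dQ/dI = 0.04.
η = (dQ/dI)·(I/Q) = 0.04 × (5847/607.880) = 0.385.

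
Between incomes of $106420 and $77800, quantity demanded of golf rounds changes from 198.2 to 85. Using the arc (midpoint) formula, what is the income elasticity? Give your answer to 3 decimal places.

ΔQ = 85 − 198.2 = -113.2; midpoint Q̄ = (198.2 + 85)/2 = 141.6.
ΔI = 77800 − 106420 = -28620; midpoint Ī = (106420 + 77800)/2 = 92110.
η = (ΔQ/Q̄) ÷ (ΔI/Ī) = (-113.2/141.6) ÷ (-28620/92110) = 2.573.

2.573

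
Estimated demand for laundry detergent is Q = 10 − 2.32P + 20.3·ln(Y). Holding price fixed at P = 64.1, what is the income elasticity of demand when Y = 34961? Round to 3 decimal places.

At P = 64.1, Y = 34961: Q = 73.666.
Holding P constant, ∂Q/∂Y = 20.3/Y = 0.000580647.
η_Y = (∂Q/∂Y)·(Y/Q) = 0.000580647 × (34961/73.666) = 0.276.

0.276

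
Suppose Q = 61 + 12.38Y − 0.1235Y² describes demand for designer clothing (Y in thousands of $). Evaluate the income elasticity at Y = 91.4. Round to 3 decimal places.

At Y = 91.4: Q = 160.8179.
dQ/dY = 12.38 − 0.247Y = -10.19580.
η = (dQ/dY)·(Y/Q) = -10.19580 × (91.4/160.8179) = -5.795.

-5.795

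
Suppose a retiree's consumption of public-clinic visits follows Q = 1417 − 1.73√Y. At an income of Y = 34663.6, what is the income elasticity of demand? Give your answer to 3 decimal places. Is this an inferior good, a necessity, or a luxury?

At Y = 34663.6: Q = 1094.906.
dQ/dY = -1.73/(2√Y) = -0.004646 at this income.
η = (dQ/dY)·(Y/Q) = -0.004646 × (34663.6/1094.906) = -0.147.
Since η < 0, the good is an inferior good.

-0.147 (inferior good)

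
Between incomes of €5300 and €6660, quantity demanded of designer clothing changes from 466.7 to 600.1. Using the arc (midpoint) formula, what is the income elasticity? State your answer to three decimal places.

1.100

ΔQ = 600.1 − 466.7 = 133.4; midpoint Q̄ = (466.7 + 600.1)/2 = 533.4.
ΔI = 6660 − 5300 = 1360; midpoint Ī = (5300 + 6660)/2 = 5980.
η = (ΔQ/Q̄) ÷ (ΔI/Ī) = (133.4/533.4) ÷ (1360/5980) = 1.100.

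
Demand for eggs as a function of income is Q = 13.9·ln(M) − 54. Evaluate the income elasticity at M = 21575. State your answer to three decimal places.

0.164

At M = 21575: Q = 84.712.
dQ/dM = 13.9/M = 0.000644264 at this income.
η = (dQ/dM)·(M/Q) = 0.000644264 × (21575/84.712) = 0.164.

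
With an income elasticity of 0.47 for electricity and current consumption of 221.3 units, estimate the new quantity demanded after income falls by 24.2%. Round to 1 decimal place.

%ΔQ ≈ η × %ΔI = 0.47 × (-24.2%) = -11.374%.
New Q ≈ 221.3 × (1 − 0.11374) = 196.1.

196.1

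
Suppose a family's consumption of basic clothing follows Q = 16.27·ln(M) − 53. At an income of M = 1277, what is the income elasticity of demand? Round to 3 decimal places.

0.257

At M = 1277: Q = 63.367.
dQ/dM = 16.27/M = 0.0127408 at this income.
η = (dQ/dM)·(M/Q) = 0.0127408 × (1277/63.367) = 0.257.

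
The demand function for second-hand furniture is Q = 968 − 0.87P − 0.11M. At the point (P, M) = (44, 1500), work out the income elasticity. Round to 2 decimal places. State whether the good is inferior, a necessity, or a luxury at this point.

-0.22 (inferior good)

At P = 44, M = 1500: Q = 764.720.
Holding P constant, ∂Q/∂M = −0.11.
η_M = (∂Q/∂M)·(M/Q) = -0.11 × (1500/764.720) = -0.22.
Since η < 0, this is an inferior good.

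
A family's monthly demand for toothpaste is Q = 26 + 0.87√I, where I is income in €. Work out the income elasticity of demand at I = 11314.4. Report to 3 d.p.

At I = 11314.4: Q = 118.541.
dQ/dI = 0.87/(2√I) = 0.00408953 at this income.
η = (dQ/dI)·(I/Q) = 0.00408953 × (11314.4/118.541) = 0.390.

0.390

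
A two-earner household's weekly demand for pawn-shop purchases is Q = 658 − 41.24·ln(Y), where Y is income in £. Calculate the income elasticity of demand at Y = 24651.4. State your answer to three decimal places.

At Y = 24651.4: Q = 240.957.
dQ/dY = -41.24/Y = -0.00167293 at this income.
η = (dQ/dY)·(Y/Q) = -0.00167293 × (24651.4/240.957) = -0.171.

-0.171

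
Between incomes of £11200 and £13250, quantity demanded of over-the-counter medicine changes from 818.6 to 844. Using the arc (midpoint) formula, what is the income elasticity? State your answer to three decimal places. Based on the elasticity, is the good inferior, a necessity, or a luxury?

ΔQ = 844 − 818.6 = 25.4; midpoint Q̄ = (818.6 + 844)/2 = 831.3.
ΔI = 13250 − 11200 = 2050; midpoint Ī = (11200 + 13250)/2 = 12225.
η = (ΔQ/Q̄) ÷ (ΔI/Ī) = (25.4/831.3) ÷ (2050/12225) = 0.182.
0 < η < 1 ⇒ necessity.

0.182 (necessity)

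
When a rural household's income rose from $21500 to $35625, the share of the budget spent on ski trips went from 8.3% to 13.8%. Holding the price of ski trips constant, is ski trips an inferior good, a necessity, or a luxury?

luxury

The budget share rises as income rises, so η > 1.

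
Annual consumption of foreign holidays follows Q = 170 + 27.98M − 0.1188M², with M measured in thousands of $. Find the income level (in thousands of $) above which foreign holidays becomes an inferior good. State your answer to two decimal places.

dQ/dM = 27.98 − 0.2376M.
The good is inferior where dQ/dM < 0. Setting dQ/dM = 0 gives M = 27.98 / 0.2376 = 117.76.

117.76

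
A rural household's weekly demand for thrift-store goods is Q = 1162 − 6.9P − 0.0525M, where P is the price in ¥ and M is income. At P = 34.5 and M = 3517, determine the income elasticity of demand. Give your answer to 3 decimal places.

-0.250

At P = 34.5, M = 3517: Q = 739.308.
Holding P constant, ∂Q/∂M = −0.0525.
η_M = (∂Q/∂M)·(M/Q) = -0.0525 × (3517/739.308) = -0.250.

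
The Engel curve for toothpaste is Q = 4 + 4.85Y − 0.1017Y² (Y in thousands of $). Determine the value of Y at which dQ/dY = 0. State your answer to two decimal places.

dQ/dY = 4.85 − 0.2034Y.
The good is inferior where dQ/dY < 0. Setting dQ/dY = 0 gives Y = 4.85 / 0.2034 = 23.84.

23.84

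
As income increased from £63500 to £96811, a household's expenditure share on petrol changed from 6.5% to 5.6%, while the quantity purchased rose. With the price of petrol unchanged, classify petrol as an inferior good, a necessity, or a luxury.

necessity

Quantity rises but the budget share falls as income rises, so 0 < η < 1.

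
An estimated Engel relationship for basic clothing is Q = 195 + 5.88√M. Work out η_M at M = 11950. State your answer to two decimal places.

0.38

At M = 11950: Q = 837.778.
dQ/dM = 5.88/(2√M) = 0.0268945 at this income.
η = (dQ/dM)·(M/Q) = 0.0268945 × (11950/837.778) = 0.38.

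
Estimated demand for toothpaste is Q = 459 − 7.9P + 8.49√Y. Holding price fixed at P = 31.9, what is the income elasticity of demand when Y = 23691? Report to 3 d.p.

At P = 31.9, Y = 23691: Q = 1513.761.
Holding P constant, ∂Q/∂Y = 8.49/(2√Y) = 0.0275795.
η_Y = (∂Q/∂Y)·(Y/Q) = 0.0275795 × (23691/1513.761) = 0.432.

0.432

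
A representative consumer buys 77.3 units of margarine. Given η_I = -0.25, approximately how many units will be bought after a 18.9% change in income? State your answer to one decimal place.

73.6

%ΔQ ≈ η × %ΔI = -0.25 × 18.9% = -4.725%.
New Q ≈ 77.3 × (1 − 0.04725) = 73.6.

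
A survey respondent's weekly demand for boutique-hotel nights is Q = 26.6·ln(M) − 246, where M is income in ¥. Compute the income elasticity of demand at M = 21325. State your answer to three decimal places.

1.390

At M = 21325: Q = 19.139.
dQ/dM = 26.6/M = 0.00124736 at this income.
η = (dQ/dM)·(M/Q) = 0.00124736 × (21325/19.139) = 1.390.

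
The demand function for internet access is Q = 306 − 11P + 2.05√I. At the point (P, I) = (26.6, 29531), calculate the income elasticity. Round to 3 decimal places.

At P = 26.6, I = 29531: Q = 365.684.
Holding P constant, ∂Q/∂I = 2.05/(2√I) = 0.00596465.
η_I = (∂Q/∂I)·(I/Q) = 0.00596465 × (29531/365.684) = 0.482.

0.482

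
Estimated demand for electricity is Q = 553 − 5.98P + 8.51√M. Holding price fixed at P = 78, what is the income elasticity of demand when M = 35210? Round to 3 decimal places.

At P = 78, M = 35210: Q = 1683.404.
Holding P constant, ∂Q/∂M = 8.51/(2√M) = 0.022676.
η_M = (∂Q/∂M)·(M/Q) = 0.022676 × (35210/1683.404) = 0.474.

0.474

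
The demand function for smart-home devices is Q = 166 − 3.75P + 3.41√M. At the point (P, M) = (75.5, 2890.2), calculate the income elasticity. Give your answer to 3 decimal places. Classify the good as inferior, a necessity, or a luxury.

1.385 (luxury)

At P = 75.5, M = 2890.2: Q = 66.199.
Holding P constant, ∂Q/∂M = 3.41/(2√M) = 0.0317147.
η_M = (∂Q/∂M)·(M/Q) = 0.0317147 × (2890.2/66.199) = 1.385.
Since η > 1, this is a luxury.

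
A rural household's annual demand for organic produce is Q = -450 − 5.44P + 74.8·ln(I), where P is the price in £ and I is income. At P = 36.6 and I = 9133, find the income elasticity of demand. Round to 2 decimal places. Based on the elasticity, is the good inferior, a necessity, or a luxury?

2.26 (luxury)

At P = 36.6, I = 9133: Q = 33.046.
Holding P constant, ∂Q/∂I = 74.8/I = 0.00819008.
η_I = (∂Q/∂I)·(I/Q) = 0.00819008 × (9133/33.046) = 2.26.
Since η > 1, this is a luxury.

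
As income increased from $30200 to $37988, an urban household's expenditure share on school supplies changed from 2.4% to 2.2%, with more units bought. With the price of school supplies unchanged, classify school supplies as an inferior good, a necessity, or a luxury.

necessity

Quantity rises but the budget share falls as income rises, so 0 < η < 1.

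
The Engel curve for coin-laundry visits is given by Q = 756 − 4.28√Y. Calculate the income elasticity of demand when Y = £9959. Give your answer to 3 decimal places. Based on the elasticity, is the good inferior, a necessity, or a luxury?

At Y = 9959: Q = 328.878.
dQ/dY = -4.28/(2√Y) = -0.021444 at this income.
η = (dQ/dY)·(Y/Q) = -0.021444 × (9959/328.878) = -0.649.
Since η < 0, the good is an inferior good.

-0.649 (inferior good)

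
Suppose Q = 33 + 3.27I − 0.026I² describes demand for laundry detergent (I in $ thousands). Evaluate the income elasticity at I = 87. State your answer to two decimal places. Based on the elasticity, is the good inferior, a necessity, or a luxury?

-0.90 (inferior good)

At I = 87: Q = 120.6960.
dQ/dI = 3.27 − 0.052I = -1.25400.
η = (dQ/dI)·(I/Q) = -1.25400 × (87/120.6960) = -0.90.
η < 0 ⇒ inferior good.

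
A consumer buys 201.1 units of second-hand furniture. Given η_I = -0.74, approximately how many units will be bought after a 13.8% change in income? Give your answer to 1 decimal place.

180.6

%ΔQ ≈ η × %ΔI = -0.74 × 13.8% = -10.212%.
New Q ≈ 201.1 × (1 − 0.10212) = 180.6.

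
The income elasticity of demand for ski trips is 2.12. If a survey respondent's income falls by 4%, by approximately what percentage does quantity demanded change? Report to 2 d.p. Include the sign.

-8.48%

%ΔQ ≈ η × %ΔI = 2.12 × (-4%) = -8.48%.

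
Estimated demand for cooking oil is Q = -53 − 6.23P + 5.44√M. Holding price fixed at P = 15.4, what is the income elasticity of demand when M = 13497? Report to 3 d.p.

0.654

At P = 15.4, M = 13497: Q = 483.059.
Holding P constant, ∂Q/∂M = 5.44/(2√M) = 0.0234126.
η_M = (∂Q/∂M)·(M/Q) = 0.0234126 × (13497/483.059) = 0.654.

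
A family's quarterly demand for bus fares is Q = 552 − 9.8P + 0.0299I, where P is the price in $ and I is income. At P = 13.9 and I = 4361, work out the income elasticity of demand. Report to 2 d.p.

At P = 13.9, I = 4361: Q = 546.174.
Holding P constant, ∂Q/∂I = 0.0299.
η_I = (∂Q/∂I)·(I/Q) = 0.0299 × (4361/546.174) = 0.24.

0.24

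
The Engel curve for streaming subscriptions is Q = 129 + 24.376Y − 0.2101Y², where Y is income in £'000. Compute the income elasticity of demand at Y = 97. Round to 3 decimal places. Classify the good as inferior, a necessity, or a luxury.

At Y = 97: Q = 516.6411.
dQ/dY = 24.376 − 0.4202Y = -16.38340.
η = (dQ/dY)·(Y/Q) = -16.38340 × (97/516.6411) = -3.076.
η < 0 ⇒ inferior good.

-3.076 (inferior good)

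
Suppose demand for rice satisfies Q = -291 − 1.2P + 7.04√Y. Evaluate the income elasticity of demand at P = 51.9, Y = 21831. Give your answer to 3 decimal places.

0.757

At P = 51.9, Y = 21831: Q = 686.902.
Holding P constant, ∂Q/∂Y = 7.04/(2√Y) = 0.0238235.
η_Y = (∂Q/∂Y)·(Y/Q) = 0.0238235 × (21831/686.902) = 0.757.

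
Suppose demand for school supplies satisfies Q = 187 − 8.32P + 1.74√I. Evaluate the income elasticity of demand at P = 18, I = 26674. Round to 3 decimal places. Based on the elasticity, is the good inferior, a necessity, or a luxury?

0.442 (necessity)

At P = 18, I = 26674: Q = 321.420.
Holding P constant, ∂Q/∂I = 1.74/(2√I) = 0.00532691.
η_I = (∂Q/∂I)·(I/Q) = 0.00532691 × (26674/321.420) = 0.442.
Since 0 < η < 1, this is a necessity.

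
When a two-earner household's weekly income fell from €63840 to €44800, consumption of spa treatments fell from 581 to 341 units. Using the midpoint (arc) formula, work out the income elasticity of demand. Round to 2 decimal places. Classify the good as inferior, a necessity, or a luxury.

1.49 (luxury)

ΔQ = 341 − 581 = -240; midpoint Q̄ = (581 + 341)/2 = 461.
ΔI = 44800 − 63840 = -19040; midpoint Ī = (63840 + 44800)/2 = 54320.
η = (ΔQ/Q̄) ÷ (ΔI/Ī) = (-240/461) ÷ (-19040/54320) = 1.49.
η > 1 ⇒ luxury.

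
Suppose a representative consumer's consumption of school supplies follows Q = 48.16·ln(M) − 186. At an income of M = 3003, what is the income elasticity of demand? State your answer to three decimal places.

At M = 3003: Q = 199.635.
dQ/dM = 48.16/M = 0.0160373 at this income.
η = (dQ/dM)·(M/Q) = 0.0160373 × (3003/199.635) = 0.241.

0.241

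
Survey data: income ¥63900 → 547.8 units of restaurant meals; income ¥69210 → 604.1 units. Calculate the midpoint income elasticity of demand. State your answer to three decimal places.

1.225

ΔQ = 604.1 − 547.8 = 56.3; midpoint Q̄ = (547.8 + 604.1)/2 = 575.95.
ΔI = 69210 − 63900 = 5310; midpoint Ī = (63900 + 69210)/2 = 66555.
η = (ΔQ/Q̄) ÷ (ΔI/Ī) = (56.3/575.95) ÷ (5310/66555) = 1.225.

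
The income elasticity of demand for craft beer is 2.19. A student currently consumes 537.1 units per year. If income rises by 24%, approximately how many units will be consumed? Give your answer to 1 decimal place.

819.4

%ΔQ ≈ η × %ΔI = 2.19 × 24% = 52.56%.
New Q ≈ 537.1 × (1 + 0.5256) = 819.4.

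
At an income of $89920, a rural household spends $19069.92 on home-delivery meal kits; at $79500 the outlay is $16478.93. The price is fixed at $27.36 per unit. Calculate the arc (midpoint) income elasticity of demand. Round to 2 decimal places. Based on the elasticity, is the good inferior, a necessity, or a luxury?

1.19 (luxury)

With a constant price, Q₁ = 19069.92/27.36 = 697.000 and Q₂ = 16478.93/27.36 = 602.300 (equivalently, work directly with expenditure since P cancels).
Midpoint %ΔQ = (16478.93 − 19069.92)/17774.43 = -0.14577; midpoint %ΔI = (79500 − 89920)/84710 = -0.12301.
η = -0.14577 / -0.12301 = 1.19.
η > 1 ⇒ luxury.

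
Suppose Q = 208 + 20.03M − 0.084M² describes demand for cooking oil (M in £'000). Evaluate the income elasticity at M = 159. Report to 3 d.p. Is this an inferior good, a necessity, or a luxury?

At M = 159: Q = 1269.1660.
dQ/dM = 20.03 − 0.168M = -6.68200.
η = (dQ/dM)·(M/Q) = -6.68200 × (159/1269.1660) = -0.837.
η < 0 ⇒ inferior good.

-0.837 (inferior good)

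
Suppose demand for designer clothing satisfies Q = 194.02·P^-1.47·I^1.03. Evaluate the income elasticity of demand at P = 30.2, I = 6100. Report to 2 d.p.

For a multiplicative demand Q = A·P^α·I^β, the income elasticity is β everywhere.
Here β = 1.03, so η = 1.03.

1.03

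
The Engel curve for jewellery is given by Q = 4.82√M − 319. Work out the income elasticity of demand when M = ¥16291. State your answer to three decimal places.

At M = 16291: Q = 296.206.
dQ/dM = 4.82/(2√M) = 0.0188818 at this income.
η = (dQ/dM)·(M/Q) = 0.0188818 × (16291/296.206) = 1.038.

1.038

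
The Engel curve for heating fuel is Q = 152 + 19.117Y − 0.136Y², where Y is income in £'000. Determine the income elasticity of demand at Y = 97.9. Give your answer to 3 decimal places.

At Y = 97.9: Q = 720.0745.
dQ/dY = 19.117 − 0.272Y = -7.51180.
η = (dQ/dY)·(Y/Q) = -7.51180 × (97.9/720.0745) = -1.021.

-1.021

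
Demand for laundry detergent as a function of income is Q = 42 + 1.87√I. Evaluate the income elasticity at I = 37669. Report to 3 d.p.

At I = 37669: Q = 404.939.
dQ/dI = 1.87/(2√I) = 0.00481748 at this income.
η = (dQ/dI)·(I/Q) = 0.00481748 × (37669/404.939) = 0.448.

0.448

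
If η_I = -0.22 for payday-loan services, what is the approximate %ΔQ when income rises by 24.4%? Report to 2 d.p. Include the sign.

%ΔQ ≈ η × %ΔI = -0.22 × 24.4% = -5.37%.

-5.37%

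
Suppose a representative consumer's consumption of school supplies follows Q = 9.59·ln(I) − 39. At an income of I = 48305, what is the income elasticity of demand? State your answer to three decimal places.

At I = 48305: Q = 64.431.
dQ/dI = 9.59/I = 0.00019853 at this income.
η = (dQ/dI)·(I/Q) = 0.00019853 × (48305/64.431) = 0.149.

0.149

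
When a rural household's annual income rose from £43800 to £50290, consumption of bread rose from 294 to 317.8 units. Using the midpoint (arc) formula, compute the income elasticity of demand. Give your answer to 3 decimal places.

ΔQ = 317.8 − 294 = 23.8; midpoint Q̄ = (294 + 317.8)/2 = 305.9.
ΔI = 50290 − 43800 = 6490; midpoint Ī = (43800 + 50290)/2 = 47045.
η = (ΔQ/Q̄) ÷ (ΔI/Ī) = (23.8/305.9) ÷ (6490/47045) = 0.564.

0.564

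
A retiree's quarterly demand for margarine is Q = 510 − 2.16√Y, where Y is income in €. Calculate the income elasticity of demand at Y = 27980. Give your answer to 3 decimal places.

At Y = 27980: Q = 148.692.
dQ/dY = -2.16/(2√Y) = -0.00645654 at this income.
η = (dQ/dY)·(Y/Q) = -0.00645654 × (27980/148.692) = -1.215.

-1.215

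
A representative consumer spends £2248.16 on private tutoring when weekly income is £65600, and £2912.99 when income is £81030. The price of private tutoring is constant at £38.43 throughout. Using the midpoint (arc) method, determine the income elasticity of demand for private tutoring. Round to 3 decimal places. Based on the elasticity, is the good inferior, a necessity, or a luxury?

With a constant price, Q₁ = 2248.16/38.43 = 58.500 and Q₂ = 2912.99/38.43 = 75.800 (equivalently, work directly with expenditure since P cancels).
Midpoint %ΔQ = (2912.99 − 2248.16)/2580.57 = 0.25763; midpoint %ΔI = (81030 − 65600)/73315 = 0.21046.
η = 0.25763 / 0.21046 = 1.224.
η > 1 ⇒ luxury.

1.224 (luxury)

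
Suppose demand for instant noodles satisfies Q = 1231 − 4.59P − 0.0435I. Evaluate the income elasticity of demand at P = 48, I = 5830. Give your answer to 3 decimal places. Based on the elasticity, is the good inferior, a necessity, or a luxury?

At P = 48, I = 5830: Q = 757.075.
Holding P constant, ∂Q/∂I = −0.0435.
η_I = (∂Q/∂I)·(I/Q) = -0.0435 × (5830/757.075) = -0.335.
Since η < 0, this is an inferior good.

-0.335 (inferior good)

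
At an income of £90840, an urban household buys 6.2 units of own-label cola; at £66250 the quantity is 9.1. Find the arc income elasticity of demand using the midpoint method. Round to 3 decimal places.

ΔQ = 9.1 − 6.2 = 2.9; midpoint Q̄ = (6.2 + 9.1)/2 = 7.65.
ΔI = 66250 − 90840 = -24590; midpoint Ī = (90840 + 66250)/2 = 78545.
η = (ΔQ/Q̄) ÷ (ΔI/Ī) = (2.9/7.65) ÷ (-24590/78545) = -1.211.

-1.211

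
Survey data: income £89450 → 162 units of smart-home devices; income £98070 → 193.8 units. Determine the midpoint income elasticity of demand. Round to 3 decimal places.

ΔQ = 193.8 − 162 = 31.8; midpoint Q̄ = (162 + 193.8)/2 = 177.9.
ΔI = 98070 − 89450 = 8620; midpoint Ī = (89450 + 98070)/2 = 93760.
η = (ΔQ/Q̄) ÷ (ΔI/Ī) = (31.8/177.9) ÷ (8620/93760) = 1.944.

1.944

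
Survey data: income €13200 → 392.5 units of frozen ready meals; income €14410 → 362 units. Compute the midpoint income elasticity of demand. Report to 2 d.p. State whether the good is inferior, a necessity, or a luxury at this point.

-0.92 (inferior good)

ΔQ = 362 − 392.5 = -30.5; midpoint Q̄ = (392.5 + 362)/2 = 377.25.
ΔI = 14410 − 13200 = 1210; midpoint Ī = (13200 + 14410)/2 = 13805.
η = (ΔQ/Q̄) ÷ (ΔI/Ī) = (-30.5/377.25) ÷ (1210/13805) = -0.92.
η < 0 ⇒ inferior good.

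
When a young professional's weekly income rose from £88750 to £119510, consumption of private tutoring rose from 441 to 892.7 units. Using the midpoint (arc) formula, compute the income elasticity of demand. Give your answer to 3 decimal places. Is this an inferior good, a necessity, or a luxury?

2.293 (luxury)

ΔQ = 892.7 − 441 = 451.7; midpoint Q̄ = (441 + 892.7)/2 = 666.85.
ΔI = 119510 − 88750 = 30760; midpoint Ī = (88750 + 119510)/2 = 104130.
η = (ΔQ/Q̄) ÷ (ΔI/Ī) = (451.7/666.85) ÷ (30760/104130) = 2.293.
η > 1 ⇒ luxury.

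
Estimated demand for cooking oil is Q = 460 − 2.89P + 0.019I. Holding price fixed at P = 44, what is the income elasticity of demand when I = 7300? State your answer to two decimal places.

At P = 44, I = 7300: Q = 471.540.
Holding P constant, ∂Q/∂I = 0.019.
η_I = (∂Q/∂I)·(I/Q) = 0.019 × (7300/471.540) = 0.29.

0.29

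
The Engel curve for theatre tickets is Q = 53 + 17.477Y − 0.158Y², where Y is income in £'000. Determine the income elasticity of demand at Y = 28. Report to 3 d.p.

At Y = 28: Q = 418.4840.
dQ/dY = 17.477 − 0.316Y = 8.62900.
η = (dQ/dY)·(Y/Q) = 8.62900 × (28/418.4840) = 0.577.

0.577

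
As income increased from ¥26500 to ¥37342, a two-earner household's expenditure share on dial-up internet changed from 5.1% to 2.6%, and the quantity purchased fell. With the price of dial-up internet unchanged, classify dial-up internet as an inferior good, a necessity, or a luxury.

inferior good

Quantity demanded falls as income rises, so η < 0.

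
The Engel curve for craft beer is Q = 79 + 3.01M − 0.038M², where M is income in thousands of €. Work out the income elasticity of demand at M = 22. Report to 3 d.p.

At M = 22: Q = 126.8280.
dQ/dM = 3.01 − 0.076M = 1.33800.
η = (dQ/dM)·(M/Q) = 1.33800 × (22/126.8280) = 0.232.

0.232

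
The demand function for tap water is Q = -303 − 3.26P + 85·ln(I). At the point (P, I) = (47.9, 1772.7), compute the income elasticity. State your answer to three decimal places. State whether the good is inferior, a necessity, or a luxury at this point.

0.481 (necessity)

At P = 47.9, I = 1772.7: Q = 176.668.
Holding P constant, ∂Q/∂I = 85/I = 0.0479495.
η_I = (∂Q/∂I)·(I/Q) = 0.0479495 × (1772.7/176.668) = 0.481.
Since 0 < η < 1, this is a necessity.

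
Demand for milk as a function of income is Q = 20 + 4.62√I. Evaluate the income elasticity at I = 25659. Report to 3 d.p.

0.487

At I = 25659: Q = 760.051.
dQ/dI = 4.62/(2√I) = 0.0144209 at this income.
η = (dQ/dI)·(I/Q) = 0.0144209 × (25659/760.051) = 0.487.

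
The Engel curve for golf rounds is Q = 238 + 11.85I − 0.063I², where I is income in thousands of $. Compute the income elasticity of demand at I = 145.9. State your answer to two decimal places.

-1.52

At I = 145.9: Q = 625.8460.
dQ/dI = 11.85 − 0.126I = -6.53340.
η = (dQ/dI)·(I/Q) = -6.53340 × (145.9/625.8460) = -1.52.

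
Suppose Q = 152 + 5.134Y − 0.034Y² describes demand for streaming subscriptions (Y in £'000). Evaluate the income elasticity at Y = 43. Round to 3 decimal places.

0.307

At Y = 43: Q = 309.8960.
dQ/dY = 5.134 − 0.068Y = 2.21000.
η = (dQ/dY)·(Y/Q) = 2.21000 × (43/309.8960) = 0.307.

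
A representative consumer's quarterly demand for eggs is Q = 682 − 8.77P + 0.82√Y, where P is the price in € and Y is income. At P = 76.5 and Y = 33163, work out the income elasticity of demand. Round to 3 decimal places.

At P = 76.5, Y = 33163: Q = 160.423.
Holding P constant, ∂Q/∂Y = 0.82/(2√Y) = 0.00225142.
η_Y = (∂Q/∂Y)·(Y/Q) = 0.00225142 × (33163/160.423) = 0.465.

0.465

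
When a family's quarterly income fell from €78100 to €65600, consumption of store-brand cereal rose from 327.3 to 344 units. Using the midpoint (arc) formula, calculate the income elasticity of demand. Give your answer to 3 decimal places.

ΔQ = 344 − 327.3 = 16.7; midpoint Q̄ = (327.3 + 344)/2 = 335.65.
ΔI = 65600 − 78100 = -12500; midpoint Ī = (78100 + 65600)/2 = 71850.
η = (ΔQ/Q̄) ÷ (ΔI/Ī) = (16.7/335.65) ÷ (-12500/71850) = -0.286.

-0.286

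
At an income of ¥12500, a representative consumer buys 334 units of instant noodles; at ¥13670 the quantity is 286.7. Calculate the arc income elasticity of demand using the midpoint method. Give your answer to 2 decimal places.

ΔQ = 286.7 − 334 = -47.3; midpoint Q̄ = (334 + 286.7)/2 = 310.35.
ΔI = 13670 − 12500 = 1170; midpoint Ī = (12500 + 13670)/2 = 13085.
η = (ΔQ/Q̄) ÷ (ΔI/Ī) = (-47.3/310.35) ÷ (1170/13085) = -1.70.

-1.70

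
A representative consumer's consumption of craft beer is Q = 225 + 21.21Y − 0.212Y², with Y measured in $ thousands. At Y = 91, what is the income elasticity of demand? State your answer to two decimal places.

At Y = 91: Q = 399.5380.
dQ/dY = 21.21 − 0.424Y = -17.37400.
η = (dQ/dY)·(Y/Q) = -17.37400 × (91/399.5380) = -3.96.

-3.96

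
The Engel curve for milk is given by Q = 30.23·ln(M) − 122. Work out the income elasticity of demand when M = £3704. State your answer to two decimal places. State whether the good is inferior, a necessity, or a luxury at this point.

0.24 (necessity)

At M = 3704: Q = 126.405.
dQ/dM = 30.23/M = 0.00816145 at this income.
η = (dQ/dM)·(M/Q) = 0.00816145 × (3704/126.405) = 0.24.
Since 0 < η < 1, the good is a necessity.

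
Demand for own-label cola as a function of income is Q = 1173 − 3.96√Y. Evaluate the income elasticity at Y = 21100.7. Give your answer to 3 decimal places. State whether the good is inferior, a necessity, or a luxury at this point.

At Y = 21100.7: Q = 597.767.
dQ/dY = -3.96/(2√Y) = -0.0136307 at this income.
η = (dQ/dY)·(Y/Q) = -0.0136307 × (21100.7/597.767) = -0.481.
Since η < 0, the good is an inferior good.

-0.481 (inferior good)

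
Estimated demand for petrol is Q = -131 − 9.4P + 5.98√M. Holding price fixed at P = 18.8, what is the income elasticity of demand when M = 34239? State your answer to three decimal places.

At P = 18.8, M = 34239: Q = 798.806.
Holding P constant, ∂Q/∂M = 5.98/(2√M) = 0.0161589.
η_M = (∂Q/∂M)·(M/Q) = 0.0161589 × (34239/798.806) = 0.693.

0.693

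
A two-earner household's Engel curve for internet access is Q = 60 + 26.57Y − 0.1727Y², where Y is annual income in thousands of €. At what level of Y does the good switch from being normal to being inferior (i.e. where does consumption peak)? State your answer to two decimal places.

76.93

dQ/dY = 26.57 − 0.3454Y.
The good is inferior where dQ/dY < 0. Setting dQ/dY = 0 gives Y = 26.57 / 0.3454 = 76.93.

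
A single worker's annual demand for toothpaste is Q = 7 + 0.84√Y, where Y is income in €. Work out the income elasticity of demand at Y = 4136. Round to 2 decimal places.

At Y = 4136: Q = 61.022.
dQ/dY = 0.84/(2√Y) = 0.00653069 at this income.
η = (dQ/dY)·(Y/Q) = 0.00653069 × (4136/61.022) = 0.44.

0.44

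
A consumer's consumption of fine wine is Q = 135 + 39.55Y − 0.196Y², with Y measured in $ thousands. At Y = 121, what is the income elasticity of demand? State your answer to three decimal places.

-0.465

At Y = 121: Q = 2050.9140.
dQ/dY = 39.55 − 0.392Y = -7.88200.
η = (dQ/dY)·(Y/Q) = -7.88200 × (121/2050.9140) = -0.465.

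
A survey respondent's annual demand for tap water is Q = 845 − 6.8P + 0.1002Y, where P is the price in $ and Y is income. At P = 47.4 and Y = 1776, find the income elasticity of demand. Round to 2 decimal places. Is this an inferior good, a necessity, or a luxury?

At P = 47.4, Y = 1776: Q = 700.635.
Holding P constant, ∂Q/∂Y = 0.1002.
η_Y = (∂Q/∂Y)·(Y/Q) = 0.1002 × (1776/700.635) = 0.25.
Since 0 < η < 1, this is a necessity.

0.25 (necessity)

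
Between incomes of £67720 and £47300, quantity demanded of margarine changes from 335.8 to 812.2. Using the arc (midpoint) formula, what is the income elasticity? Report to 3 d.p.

-2.337

ΔQ = 812.2 − 335.8 = 476.4; midpoint Q̄ = (335.8 + 812.2)/2 = 574.
ΔI = 47300 − 67720 = -20420; midpoint Ī = (67720 + 47300)/2 = 57510.
η = (ΔQ/Q̄) ÷ (ΔI/Ī) = (476.4/574) ÷ (-20420/57510) = -2.337.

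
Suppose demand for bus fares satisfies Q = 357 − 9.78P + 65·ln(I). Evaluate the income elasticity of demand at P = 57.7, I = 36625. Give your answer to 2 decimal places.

0.14

At P = 57.7, I = 36625: Q = 475.746.
Holding P constant, ∂Q/∂I = 65/I = 0.00177474.
η_I = (∂Q/∂I)·(I/Q) = 0.00177474 × (36625/475.746) = 0.14.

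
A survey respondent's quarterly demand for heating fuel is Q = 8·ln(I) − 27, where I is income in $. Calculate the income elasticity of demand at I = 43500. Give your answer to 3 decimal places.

0.137

At I = 43500: Q = 58.444.
dQ/dI = 8/I = 0.000183908 at this income.
η = (dQ/dI)·(I/Q) = 0.000183908 × (43500/58.444) = 0.137.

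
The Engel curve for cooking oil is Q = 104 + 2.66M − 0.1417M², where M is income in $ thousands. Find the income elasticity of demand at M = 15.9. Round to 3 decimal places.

-0.266

At M = 15.9: Q = 110.4708.
dQ/dM = 2.66 − 0.2834M = -1.84606.
η = (dQ/dM)·(M/Q) = -1.84606 × (15.9/110.4708) = -0.266.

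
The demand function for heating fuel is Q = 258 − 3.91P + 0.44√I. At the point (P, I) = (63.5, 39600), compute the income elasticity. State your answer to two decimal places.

At P = 63.5, I = 39600: Q = 97.274.
Holding P constant, ∂Q/∂I = 0.44/(2√I) = 0.00110554.
η_I = (∂Q/∂I)·(I/Q) = 0.00110554 × (39600/97.274) = 0.45.

0.45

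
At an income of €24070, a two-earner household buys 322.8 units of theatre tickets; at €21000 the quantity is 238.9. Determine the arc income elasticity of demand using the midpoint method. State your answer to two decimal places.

ΔQ = 238.9 − 322.8 = -83.9; midpoint Q̄ = (322.8 + 238.9)/2 = 280.85.
ΔI = 21000 − 24070 = -3070; midpoint Ī = (24070 + 21000)/2 = 22535.
η = (ΔQ/Q̄) ÷ (ΔI/Ī) = (-83.9/280.85) ÷ (-3070/22535) = 2.19.

2.19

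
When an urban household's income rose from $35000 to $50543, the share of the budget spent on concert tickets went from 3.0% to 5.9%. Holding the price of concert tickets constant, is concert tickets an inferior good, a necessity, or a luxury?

The budget share rises as income rises, so η > 1.

luxury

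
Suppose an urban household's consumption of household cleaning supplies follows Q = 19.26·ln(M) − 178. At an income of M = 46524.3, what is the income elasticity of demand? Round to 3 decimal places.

At M = 46524.3: Q = 29.001.
dQ/dM = 19.26/M = 0.000413977 at this income.
η = (dQ/dM)·(M/Q) = 0.000413977 × (46524.3/29.001) = 0.664.

0.664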